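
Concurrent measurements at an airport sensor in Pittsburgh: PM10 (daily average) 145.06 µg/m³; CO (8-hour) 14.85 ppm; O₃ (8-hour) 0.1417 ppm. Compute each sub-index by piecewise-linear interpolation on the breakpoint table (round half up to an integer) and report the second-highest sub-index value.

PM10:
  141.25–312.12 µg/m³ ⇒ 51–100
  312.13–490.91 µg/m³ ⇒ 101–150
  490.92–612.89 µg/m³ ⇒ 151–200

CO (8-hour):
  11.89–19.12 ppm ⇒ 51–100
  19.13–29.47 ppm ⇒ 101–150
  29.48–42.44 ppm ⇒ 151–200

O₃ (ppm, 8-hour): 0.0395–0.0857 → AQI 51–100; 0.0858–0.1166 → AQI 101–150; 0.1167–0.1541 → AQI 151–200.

71

PM10 145.06: bracket 141.25–312.12 → index 51–100; slope 49/170.87, offset 3.81.
AQI = 51 + 49/170.87·3.81 ≈ 52.09 ⇒ 52.
CO 14.85: bracket 11.89–19.12 → index 51–100; slope 49/7.23, offset 2.96.
AQI = 51 + 49/7.23·2.96 ≈ 71.06 ⇒ 71.
O₃: 0.1417 lies in 0.1167–0.1541, so I_lo=151, I_hi=200, C_lo=0.1167, C_hi=0.1541.
(200−151)/(0.1541−0.1167) × (0.1417−0.1167) + 151 = 49/0.0374 × 0.0250 + 151 ≈ 183.75 → 184.
Sub-indices: PM10→52, CO→71, O₃→184. Ranked high→low: 184, 71, 52. Second-highest sub-index = 71.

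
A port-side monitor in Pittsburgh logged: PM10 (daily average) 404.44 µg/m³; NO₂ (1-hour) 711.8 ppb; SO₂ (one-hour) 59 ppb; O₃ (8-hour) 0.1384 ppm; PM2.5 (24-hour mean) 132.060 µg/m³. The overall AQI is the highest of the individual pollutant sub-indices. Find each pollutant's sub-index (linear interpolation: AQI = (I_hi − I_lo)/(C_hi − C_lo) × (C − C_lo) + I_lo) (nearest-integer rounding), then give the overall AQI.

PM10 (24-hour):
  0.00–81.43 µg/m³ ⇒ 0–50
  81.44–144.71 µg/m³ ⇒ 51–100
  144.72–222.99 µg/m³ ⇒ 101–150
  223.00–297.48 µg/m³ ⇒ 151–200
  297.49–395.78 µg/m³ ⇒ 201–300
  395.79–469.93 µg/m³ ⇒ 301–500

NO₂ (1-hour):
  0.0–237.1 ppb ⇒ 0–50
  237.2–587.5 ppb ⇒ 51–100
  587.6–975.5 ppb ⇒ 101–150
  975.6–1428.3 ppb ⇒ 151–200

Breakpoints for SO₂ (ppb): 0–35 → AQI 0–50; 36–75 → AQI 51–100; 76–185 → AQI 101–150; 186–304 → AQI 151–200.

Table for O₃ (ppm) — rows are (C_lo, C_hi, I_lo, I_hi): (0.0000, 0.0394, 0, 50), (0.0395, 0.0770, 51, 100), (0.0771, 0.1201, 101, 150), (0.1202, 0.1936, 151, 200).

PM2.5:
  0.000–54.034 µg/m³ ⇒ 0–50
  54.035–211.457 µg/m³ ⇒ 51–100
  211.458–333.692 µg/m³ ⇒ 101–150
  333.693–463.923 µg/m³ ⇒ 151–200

324

PM10: row 395.79–469.93 (AQI 301–500). (500−301)·(404.44−395.79)/(469.93−395.79) + 301 = 199·8.65/74.14 + 301 ≈ 324.22 → 324.
NO₂: 711.8 ∈ [587.6, 975.5] ↔ index [101, 150].
101 + (711.8−587.6)·(150−101)/(975.5−587.6) = 101 + 124.2·49/387.9 ≈ 116.69, so AQI = 117.
SO₂: 59 lies in 36–75, so I_lo=51, I_hi=100, C_lo=36, C_hi=75.
(100−51)/(75−36) × (59−36) + 51 = 49/39 × 23 + 51 ≈ 79.90 → 80.
O₃: 0.1384 ∈ [0.1202, 0.1936] ↔ index [151, 200].
151 + (0.1384−0.1202)·(200−151)/(0.1936−0.1202) = 151 + 0.0182·49/0.0734 ≈ 163.15, so AQI = 163.
PM2.5: 132.060 lies in 54.035–211.457, so I_lo=51, I_hi=100, C_lo=54.035, C_hi=211.457.
(100−51)/(211.457−54.035) × (132.060−54.035) + 51 = 49/157.422 × 78.025 + 51 ≈ 75.29 → 75.
Sub-indices: PM10→324, NO₂→117, SO₂→80, O₃→163, PM2.5→75. Overall AQI = max = 324; dominant pollutant is PM10.
AQI 324: Hazardous.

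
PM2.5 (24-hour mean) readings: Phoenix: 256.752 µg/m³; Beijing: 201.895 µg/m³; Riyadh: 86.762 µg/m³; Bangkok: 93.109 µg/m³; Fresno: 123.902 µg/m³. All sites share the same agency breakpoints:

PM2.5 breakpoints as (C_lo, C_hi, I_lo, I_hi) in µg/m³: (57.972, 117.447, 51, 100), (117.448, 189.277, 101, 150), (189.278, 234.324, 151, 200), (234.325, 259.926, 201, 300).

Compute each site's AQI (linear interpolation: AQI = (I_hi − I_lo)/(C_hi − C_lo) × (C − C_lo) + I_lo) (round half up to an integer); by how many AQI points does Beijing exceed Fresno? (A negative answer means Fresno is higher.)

Phoenix: row 234.325–259.926 (AQI 201–300). (300−201)·(256.752−234.325)/(259.926−234.325) + 201 = 99·22.427/25.601 + 201 ≈ 287.73 → 288.
Beijing: 201.895 lies in 189.278–234.324, so I_lo=151, I_hi=200, C_lo=189.278, C_hi=234.324.
(200−151)/(234.324−189.278) × (201.895−189.278) + 151 = 49/45.046 × 12.617 + 151 ≈ 164.72 → 165.
Riyadh 86.762: bracket 57.972–117.447 → index 51–100; slope 49/59.475, offset 28.790.
AQI = 51 + 49/59.475·28.790 ≈ 74.72 ⇒ 75.
Bangkok: 93.109 lies in 57.972–117.447, so I_lo=51, I_hi=100, C_lo=57.972, C_hi=117.447.
(100−51)/(117.447−57.972) × (93.109−57.972) + 51 = 49/59.475 × 35.137 + 51 ≈ 79.95 → 80.
Fresno: row 117.448–189.277 (AQI 101–150). (150−101)·(123.902−117.448)/(189.277−117.448) + 101 = 49·6.454/71.829 + 101 ≈ 105.40 → 105.
AQIs: Phoenix=288, Beijing=165, Riyadh=75, Bangkok=80, Fresno=105. Beijing (165) − Fresno (105) = 60.

60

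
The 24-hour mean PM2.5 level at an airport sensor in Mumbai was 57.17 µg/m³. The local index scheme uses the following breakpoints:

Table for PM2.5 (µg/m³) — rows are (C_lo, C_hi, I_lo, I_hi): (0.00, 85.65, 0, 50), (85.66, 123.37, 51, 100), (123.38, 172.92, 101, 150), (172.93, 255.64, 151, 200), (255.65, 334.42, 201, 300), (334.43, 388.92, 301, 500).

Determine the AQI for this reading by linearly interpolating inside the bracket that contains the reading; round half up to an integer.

PM2.5: 57.17 lies in 0.00–85.65, so I_lo=0, I_hi=50, C_lo=0.00, C_hi=85.65.
(50−0)/(85.65−0.00) × (57.17−0.00) + 0 = 50/85.65 × 57.17 + 0 ≈ 33.37 → 33.

33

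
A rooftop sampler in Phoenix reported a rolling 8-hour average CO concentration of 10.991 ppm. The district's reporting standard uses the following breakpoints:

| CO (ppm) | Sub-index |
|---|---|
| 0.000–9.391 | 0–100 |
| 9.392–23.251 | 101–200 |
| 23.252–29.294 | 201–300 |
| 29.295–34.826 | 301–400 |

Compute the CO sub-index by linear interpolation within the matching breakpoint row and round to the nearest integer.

112

CO 10.991: bracket 9.392–23.251 → index 101–200; slope 99/13.859, offset 1.599.
AQI = 101 + 99/13.859·1.599 ≈ 112.42 ⇒ 112.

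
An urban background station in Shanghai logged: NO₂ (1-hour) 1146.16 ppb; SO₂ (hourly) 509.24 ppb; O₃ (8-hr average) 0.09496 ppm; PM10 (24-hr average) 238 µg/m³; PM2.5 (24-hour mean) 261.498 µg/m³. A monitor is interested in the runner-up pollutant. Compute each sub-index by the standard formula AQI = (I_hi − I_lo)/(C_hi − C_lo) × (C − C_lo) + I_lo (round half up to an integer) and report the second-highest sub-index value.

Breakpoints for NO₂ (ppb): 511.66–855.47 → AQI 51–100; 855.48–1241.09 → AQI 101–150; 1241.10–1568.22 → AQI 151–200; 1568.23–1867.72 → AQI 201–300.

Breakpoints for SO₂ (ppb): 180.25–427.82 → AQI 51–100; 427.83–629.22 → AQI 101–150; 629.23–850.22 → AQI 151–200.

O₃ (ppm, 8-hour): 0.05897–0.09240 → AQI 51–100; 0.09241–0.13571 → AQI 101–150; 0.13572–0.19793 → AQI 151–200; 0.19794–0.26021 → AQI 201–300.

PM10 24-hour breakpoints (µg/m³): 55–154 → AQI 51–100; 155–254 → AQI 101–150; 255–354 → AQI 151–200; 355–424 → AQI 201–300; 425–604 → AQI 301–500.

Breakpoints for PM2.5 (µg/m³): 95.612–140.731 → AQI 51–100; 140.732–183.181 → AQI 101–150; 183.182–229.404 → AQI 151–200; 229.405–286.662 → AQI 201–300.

142

NO₂: 1146.16 lies in 855.48–1241.09, so I_lo=101, I_hi=150, C_lo=855.48, C_hi=1241.09.
(150−101)/(1241.09−855.48) × (1146.16−855.48) + 101 = 49/385.61 × 290.68 + 101 ≈ 137.94 → 138.
SO₂: row 427.83–629.22 (AQI 101–150). (150−101)·(509.24−427.83)/(629.22−427.83) + 101 = 49·81.41/201.39 + 101 ≈ 120.81 → 121.
O₃: 0.09496 ∈ [0.09241, 0.13571] ↔ index [101, 150].
101 + (0.09496−0.09241)·(150−101)/(0.13571−0.09241) = 101 + 0.00255·49/0.04330 ≈ 103.89, so AQI = 104.
PM10: 238 ∈ [155, 254] ↔ index [101, 150].
101 + (238−155)·(150−101)/(254−155) = 101 + 83·49/99 ≈ 142.08, so AQI = 142.
PM2.5 261.498: bracket 229.405–286.662 → index 201–300; slope 99/57.257, offset 32.093.
AQI = 201 + 99/57.257·32.093 ≈ 256.49 ⇒ 256.
Sub-indices: NO₂→138, SO₂→121, O₃→104, PM10→142, PM2.5→256. Ranked high→low: 256, 142, 138, 121, 104. Second-highest sub-index = 142.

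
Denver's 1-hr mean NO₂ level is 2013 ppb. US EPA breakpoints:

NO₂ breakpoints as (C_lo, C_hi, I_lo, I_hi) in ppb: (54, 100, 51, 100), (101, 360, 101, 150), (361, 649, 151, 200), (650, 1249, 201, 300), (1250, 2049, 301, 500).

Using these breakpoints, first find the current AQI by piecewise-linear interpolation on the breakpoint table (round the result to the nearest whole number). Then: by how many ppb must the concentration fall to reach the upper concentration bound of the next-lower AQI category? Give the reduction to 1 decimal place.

764.0

NO₂: row 1250–2049 (AQI 301–500). (500−301)·(2013−1250)/(2049−1250) + 301 = 199·763/799 + 301 ≈ 491.03 → 491.
Current AQI 491 is in the Hazardous range (301–500). The next-lower category tops out at AQI 300, whose upper concentration bound is 1249 ppb.
Reduction needed = 2013 − 1249 = 764.0 ppb.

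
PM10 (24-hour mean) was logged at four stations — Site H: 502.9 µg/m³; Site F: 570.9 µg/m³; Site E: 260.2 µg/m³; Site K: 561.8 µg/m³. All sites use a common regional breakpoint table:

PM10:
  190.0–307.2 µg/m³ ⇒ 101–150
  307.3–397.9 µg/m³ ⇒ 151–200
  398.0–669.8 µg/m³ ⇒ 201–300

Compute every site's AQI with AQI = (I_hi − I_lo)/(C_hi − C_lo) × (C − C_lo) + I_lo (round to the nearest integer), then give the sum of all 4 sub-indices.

Site H: 502.9 lies in 398.0–669.8, so I_lo=201, I_hi=300, C_lo=398.0, C_hi=669.8.
(300−201)/(669.8−398.0) × (502.9−398.0) + 201 = 99/271.8 × 104.9 + 201 ≈ 239.21 → 239.
Site F: 570.9 ∈ [398.0, 669.8] ↔ index [201, 300].
201 + (570.9−398.0)·(300−201)/(669.8−398.0) = 201 + 172.9·99/271.8 ≈ 263.98, so AQI = 264.
Site E: 260.2 lies in 190.0–307.2, so I_lo=101, I_hi=150, C_lo=190.0, C_hi=307.2.
(150−101)/(307.2−190.0) × (260.2−190.0) + 101 = 49/117.2 × 70.2 + 101 ≈ 130.35 → 130.
Site K 561.8: bracket 398.0–669.8 → index 201–300; slope 99/271.8, offset 163.8.
AQI = 201 + 99/271.8·163.8 ≈ 260.66 ⇒ 261.
AQIs: Site H=239, Site F=264, Site E=130, Site K=261. Sum = 239 + 264 + 130 + 261 = 894.

894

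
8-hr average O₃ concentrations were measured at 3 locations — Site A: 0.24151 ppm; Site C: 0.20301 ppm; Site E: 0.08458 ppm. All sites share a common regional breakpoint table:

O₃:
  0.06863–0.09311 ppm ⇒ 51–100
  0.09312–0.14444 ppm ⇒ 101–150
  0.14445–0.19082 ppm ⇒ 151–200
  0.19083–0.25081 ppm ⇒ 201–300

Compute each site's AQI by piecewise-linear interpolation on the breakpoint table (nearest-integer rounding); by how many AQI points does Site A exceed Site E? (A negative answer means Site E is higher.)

202

Site A: row 0.19083–0.25081 (AQI 201–300). (300−201)·(0.24151−0.19083)/(0.25081−0.19083) + 201 = 99·0.05068/0.05998 + 201 ≈ 284.65 → 285.
Site C: 0.20301 lies in 0.19083–0.25081, so I_lo=201, I_hi=300, C_lo=0.19083, C_hi=0.25081.
(300−201)/(0.25081−0.19083) × (0.20301−0.19083) + 201 = 99/0.05998 × 0.01218 + 201 ≈ 221.10 → 221.
Site E: row 0.06863–0.09311 (AQI 51–100). (100−51)·(0.08458−0.06863)/(0.09311−0.06863) + 51 = 49·0.01595/0.02448 + 51 ≈ 82.93 → 83.
AQIs: Site A=285, Site C=221, Site E=83. Site A (285) − Site E (83) = 202.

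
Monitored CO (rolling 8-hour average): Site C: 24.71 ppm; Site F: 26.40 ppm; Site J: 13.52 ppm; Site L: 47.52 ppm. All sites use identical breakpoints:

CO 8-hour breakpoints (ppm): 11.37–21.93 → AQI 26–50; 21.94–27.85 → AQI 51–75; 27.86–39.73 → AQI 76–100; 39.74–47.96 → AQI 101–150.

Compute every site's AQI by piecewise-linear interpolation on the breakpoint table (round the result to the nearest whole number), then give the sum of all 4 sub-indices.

Site C: row 21.94–27.85 (AQI 51–75). (75−51)·(24.71−21.94)/(27.85−21.94) + 51 = 24·2.77/5.91 + 51 ≈ 62.25 → 62.
Site F: 26.40 ∈ [21.94, 27.85] ↔ index [51, 75].
51 + (26.40−21.94)·(75−51)/(27.85−21.94) = 51 + 4.46·24/5.91 ≈ 69.11, so AQI = 69.
Site J 13.52: bracket 11.37–21.93 → index 26–50; slope 24/10.56, offset 2.15.
AQI = 26 + 24/10.56·2.15 ≈ 30.89 ⇒ 31.
Site L: row 39.74–47.96 (AQI 101–150). (150−101)·(47.52−39.74)/(47.96−39.74) + 101 = 49·7.78/8.22 + 101 ≈ 147.38 → 147.
AQIs: Site C=62, Site F=69, Site J=31, Site L=147. Sum = 62 + 69 + 31 + 147 = 309.

309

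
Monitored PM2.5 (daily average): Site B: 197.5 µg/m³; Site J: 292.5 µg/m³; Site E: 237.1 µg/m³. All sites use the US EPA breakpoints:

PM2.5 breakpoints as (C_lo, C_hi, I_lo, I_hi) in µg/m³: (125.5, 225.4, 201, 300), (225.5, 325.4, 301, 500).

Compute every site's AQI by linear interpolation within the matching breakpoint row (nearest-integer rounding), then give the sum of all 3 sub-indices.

1030

Site B: 197.5 lies in 125.5–225.4, so I_lo=201, I_hi=300, C_lo=125.5, C_hi=225.4.
(300−201)/(225.4−125.5) × (197.5−125.5) + 201 = 99/99.9 × 72.0 + 201 ≈ 272.35 → 272.
Site J: row 225.5–325.4 (AQI 301–500). (500−301)·(292.5−225.5)/(325.4−225.5) + 301 = 199·67.0/99.9 + 301 ≈ 434.46 → 434.
Site E: row 225.5–325.4 (AQI 301–500). (500−301)·(237.1−225.5)/(325.4−225.5) + 301 = 199·11.6/99.9 + 301 ≈ 324.11 → 324.
AQIs: Site B=272, Site J=434, Site E=324. Sum = 272 + 434 + 324 = 1030.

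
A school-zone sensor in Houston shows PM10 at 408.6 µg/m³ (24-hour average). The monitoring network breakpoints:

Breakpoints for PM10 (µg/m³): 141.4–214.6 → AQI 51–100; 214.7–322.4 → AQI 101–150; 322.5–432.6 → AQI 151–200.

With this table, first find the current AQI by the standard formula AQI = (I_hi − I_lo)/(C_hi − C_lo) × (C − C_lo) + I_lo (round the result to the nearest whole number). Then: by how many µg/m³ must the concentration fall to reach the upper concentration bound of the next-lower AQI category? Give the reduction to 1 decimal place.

86.2

PM10 408.6: bracket 322.5–432.6 → index 151–200; slope 49/110.1, offset 86.1.
AQI = 151 + 49/110.1·86.1 ≈ 189.32 ⇒ 189.
Current AQI 189 is in the Unhealthy range (151–200). The next-lower category tops out at AQI 150, whose upper concentration bound is 322.4 µg/m³.
Reduction needed = 408.6 − 322.4 = 86.2 µg/m³.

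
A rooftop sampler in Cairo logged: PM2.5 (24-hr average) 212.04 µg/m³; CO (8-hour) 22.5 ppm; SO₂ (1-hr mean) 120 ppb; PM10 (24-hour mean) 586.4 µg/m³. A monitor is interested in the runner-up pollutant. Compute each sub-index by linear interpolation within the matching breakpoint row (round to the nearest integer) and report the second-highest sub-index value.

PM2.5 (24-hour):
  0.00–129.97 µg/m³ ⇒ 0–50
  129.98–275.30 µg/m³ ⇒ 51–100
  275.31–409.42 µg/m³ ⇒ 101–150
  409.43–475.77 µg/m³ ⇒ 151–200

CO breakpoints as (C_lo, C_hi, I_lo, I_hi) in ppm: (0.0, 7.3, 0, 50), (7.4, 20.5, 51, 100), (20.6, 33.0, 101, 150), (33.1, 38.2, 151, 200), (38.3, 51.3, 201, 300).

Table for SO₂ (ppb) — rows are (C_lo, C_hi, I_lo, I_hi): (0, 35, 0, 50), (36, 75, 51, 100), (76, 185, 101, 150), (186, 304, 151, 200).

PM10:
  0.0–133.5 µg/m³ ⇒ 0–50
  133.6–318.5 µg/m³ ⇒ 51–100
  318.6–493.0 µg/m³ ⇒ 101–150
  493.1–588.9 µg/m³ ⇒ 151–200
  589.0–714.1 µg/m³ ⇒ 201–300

PM2.5: 212.04 ∈ [129.98, 275.30] ↔ index [51, 100].
51 + (212.04−129.98)·(100−51)/(275.30−129.98) = 51 + 82.06·49/145.32 ≈ 78.67, so AQI = 79.
CO 22.5: bracket 20.6–33.0 → index 101–150; slope 49/12.4, offset 1.9.
AQI = 101 + 49/12.4·1.9 ≈ 108.51 ⇒ 109.
SO₂: row 76–185 (AQI 101–150). (150−101)·(120−76)/(185−76) + 101 = 49·44/109 + 101 ≈ 120.78 → 121.
PM10: 586.4 ∈ [493.1, 588.9] ↔ index [151, 200].
151 + (586.4−493.1)·(200−151)/(588.9−493.1) = 151 + 93.3·49/95.8 ≈ 198.72, so AQI = 199.
Sub-indices: PM2.5→79, CO→109, SO₂→121, PM10→199. Ranked high→low: 199, 121, 109, 79. Second-highest sub-index = 121.

121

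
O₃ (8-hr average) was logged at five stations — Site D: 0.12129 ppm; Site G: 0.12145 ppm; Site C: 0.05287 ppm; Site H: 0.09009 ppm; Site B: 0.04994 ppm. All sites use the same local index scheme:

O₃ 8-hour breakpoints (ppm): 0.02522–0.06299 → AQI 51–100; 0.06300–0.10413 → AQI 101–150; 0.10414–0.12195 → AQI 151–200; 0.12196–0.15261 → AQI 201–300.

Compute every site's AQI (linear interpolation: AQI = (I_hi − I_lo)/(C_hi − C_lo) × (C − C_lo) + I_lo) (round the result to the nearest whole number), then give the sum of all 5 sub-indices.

Site D: 0.12129 lies in 0.10414–0.12195, so I_lo=151, I_hi=200, C_lo=0.10414, C_hi=0.12195.
(200−151)/(0.12195−0.10414) × (0.12129−0.10414) + 151 = 49/0.01781 × 0.01715 + 151 ≈ 198.18 → 198.
Site G: 0.12145 ∈ [0.10414, 0.12195] ↔ index [151, 200].
151 + (0.12145−0.10414)·(200−151)/(0.12195−0.10414) = 151 + 0.01731·49/0.01781 ≈ 198.62, so AQI = 199.
Site C: 0.05287 lies in 0.02522–0.06299, so I_lo=51, I_hi=100, C_lo=0.02522, C_hi=0.06299.
(100−51)/(0.06299−0.02522) × (0.05287−0.02522) + 51 = 49/0.03777 × 0.02765 + 51 ≈ 86.87 → 87.
Site H 0.09009: bracket 0.06300–0.10413 → index 101–150; slope 49/0.04113, offset 0.02709.
AQI = 101 + 49/0.04113·0.02709 ≈ 133.27 ⇒ 133.
Site B: 0.04994 lies in 0.02522–0.06299, so I_lo=51, I_hi=100, C_lo=0.02522, C_hi=0.06299.
(100−51)/(0.06299−0.02522) × (0.04994−0.02522) + 51 = 49/0.03777 × 0.02472 + 51 ≈ 83.07 → 83.
AQIs: Site D=198, Site G=199, Site C=87, Site H=133, Site B=83. Sum = 198 + 199 + 87 + 133 + 83 = 700.

700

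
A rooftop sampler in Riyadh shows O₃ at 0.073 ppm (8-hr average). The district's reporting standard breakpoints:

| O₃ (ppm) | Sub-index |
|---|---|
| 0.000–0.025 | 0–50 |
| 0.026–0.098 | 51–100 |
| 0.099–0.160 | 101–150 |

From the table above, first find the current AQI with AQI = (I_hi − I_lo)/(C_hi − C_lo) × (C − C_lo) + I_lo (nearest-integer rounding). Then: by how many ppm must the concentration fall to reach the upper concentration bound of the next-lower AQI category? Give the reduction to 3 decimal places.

O₃: 0.073 lies in 0.026–0.098, so I_lo=51, I_hi=100, C_lo=0.026, C_hi=0.098.
(100−51)/(0.098−0.026) × (0.073−0.026) + 51 = 49/0.072 × 0.047 + 51 ≈ 82.99 → 83.
Current AQI 83 is in the Moderate range (51–100). The next-lower category tops out at AQI 50, whose upper concentration bound is 0.025 ppm.
Reduction needed = 0.073 − 0.025 = 0.048 ppm.

0.048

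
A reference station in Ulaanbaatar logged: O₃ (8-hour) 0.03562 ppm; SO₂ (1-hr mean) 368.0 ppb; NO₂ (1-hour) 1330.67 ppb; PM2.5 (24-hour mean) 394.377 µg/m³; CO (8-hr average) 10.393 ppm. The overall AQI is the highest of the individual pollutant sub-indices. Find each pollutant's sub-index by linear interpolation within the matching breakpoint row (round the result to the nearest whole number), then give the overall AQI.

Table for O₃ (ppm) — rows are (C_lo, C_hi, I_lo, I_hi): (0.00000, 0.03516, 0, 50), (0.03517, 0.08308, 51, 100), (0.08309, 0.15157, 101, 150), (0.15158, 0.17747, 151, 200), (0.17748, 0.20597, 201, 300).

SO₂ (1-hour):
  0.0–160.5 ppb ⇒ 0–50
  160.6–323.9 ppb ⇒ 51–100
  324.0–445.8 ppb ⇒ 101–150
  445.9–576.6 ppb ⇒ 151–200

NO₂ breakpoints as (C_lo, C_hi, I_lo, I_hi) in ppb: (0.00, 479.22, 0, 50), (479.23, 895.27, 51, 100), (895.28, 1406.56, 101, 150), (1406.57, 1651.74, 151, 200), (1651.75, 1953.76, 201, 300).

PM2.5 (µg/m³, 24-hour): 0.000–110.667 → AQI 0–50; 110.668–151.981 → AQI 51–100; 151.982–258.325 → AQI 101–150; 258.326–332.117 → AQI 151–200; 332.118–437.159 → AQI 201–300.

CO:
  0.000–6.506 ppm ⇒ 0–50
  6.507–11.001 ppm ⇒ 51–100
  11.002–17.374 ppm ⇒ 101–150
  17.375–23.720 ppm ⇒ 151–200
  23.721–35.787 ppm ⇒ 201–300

260

O₃: 0.03562 ∈ [0.03517, 0.08308] ↔ index [51, 100].
51 + (0.03562−0.03517)·(100−51)/(0.08308−0.03517) = 51 + 0.00045·49/0.04791 ≈ 51.46, so AQI = 51.
SO₂ 368.0: bracket 324.0–445.8 → index 101–150; slope 49/121.8, offset 44.0.
AQI = 101 + 49/121.8·44.0 ≈ 118.70 ⇒ 119.
NO₂: 1330.67 lies in 895.28–1406.56, so I_lo=101, I_hi=150, C_lo=895.28, C_hi=1406.56.
(150−101)/(1406.56−895.28) × (1330.67−895.28) + 101 = 49/511.28 × 435.39 + 101 ≈ 142.73 → 143.
PM2.5: row 332.118–437.159 (AQI 201–300). (300−201)·(394.377−332.118)/(437.159−332.118) + 201 = 99·62.259/105.041 + 201 ≈ 259.68 → 260.
CO: 10.393 ∈ [6.507, 11.001] ↔ index [51, 100].
51 + (10.393−6.507)·(100−51)/(11.001−6.507) = 51 + 3.886·49/4.494 ≈ 93.37, so AQI = 93.
Sub-indices: O₃→51, SO₂→119, NO₂→143, PM2.5→260, CO→93. Overall AQI = max = 260; dominant pollutant is PM2.5.
AQI 260: Very Unhealthy.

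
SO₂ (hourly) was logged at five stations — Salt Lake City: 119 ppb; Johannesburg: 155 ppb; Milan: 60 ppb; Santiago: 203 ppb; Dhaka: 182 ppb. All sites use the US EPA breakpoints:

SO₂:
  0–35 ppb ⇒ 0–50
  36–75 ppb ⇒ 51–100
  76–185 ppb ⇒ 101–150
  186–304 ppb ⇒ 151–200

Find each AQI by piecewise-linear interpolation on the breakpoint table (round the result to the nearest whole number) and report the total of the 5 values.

Salt Lake City: 119 lies in 76–185, so I_lo=101, I_hi=150, C_lo=76, C_hi=185.
(150−101)/(185−76) × (119−76) + 101 = 49/109 × 43 + 101 ≈ 120.33 → 120.
Johannesburg: 155 lies in 76–185, so I_lo=101, I_hi=150, C_lo=76, C_hi=185.
(150−101)/(185−76) × (155−76) + 101 = 49/109 × 79 + 101 ≈ 136.51 → 137.
Milan: 60 lies in 36–75, so I_lo=51, I_hi=100, C_lo=36, C_hi=75.
(100−51)/(75−36) × (60−36) + 51 = 49/39 × 24 + 51 ≈ 81.15 → 81.
Santiago: 203 lies in 186–304, so I_lo=151, I_hi=200, C_lo=186, C_hi=304.
(200−151)/(304−186) × (203−186) + 151 = 49/118 × 17 + 151 ≈ 158.06 → 158.
Dhaka: row 76–185 (AQI 101–150). (150−101)·(182−76)/(185−76) + 101 = 49·106/109 + 101 ≈ 148.65 → 149.
AQIs: Salt Lake City=120, Johannesburg=137, Milan=81, Santiago=158, Dhaka=149. Sum = 120 + 137 + 81 + 158 + 149 = 645.

645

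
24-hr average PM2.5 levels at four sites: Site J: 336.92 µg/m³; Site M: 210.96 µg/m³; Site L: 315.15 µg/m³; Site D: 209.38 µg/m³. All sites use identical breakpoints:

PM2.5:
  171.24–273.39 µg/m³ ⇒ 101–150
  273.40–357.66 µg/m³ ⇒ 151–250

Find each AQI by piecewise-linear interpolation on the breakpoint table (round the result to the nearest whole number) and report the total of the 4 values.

Site J: row 273.40–357.66 (AQI 151–250). (250−151)·(336.92−273.40)/(357.66−273.40) + 151 = 99·63.52/84.26 + 151 ≈ 225.63 → 226.
Site M: 210.96 lies in 171.24–273.39, so I_lo=101, I_hi=150, C_lo=171.24, C_hi=273.39.
(150−101)/(273.39−171.24) × (210.96−171.24) + 101 = 49/102.15 × 39.72 + 101 ≈ 120.05 → 120.
Site L: row 273.40–357.66 (AQI 151–250). (250−151)·(315.15−273.40)/(357.66−273.40) + 151 = 99·41.75/84.26 + 151 ≈ 200.05 → 200.
Site D 209.38: bracket 171.24–273.39 → index 101–150; slope 49/102.15, offset 38.14.
AQI = 101 + 49/102.15·38.14 ≈ 119.30 ⇒ 119.
AQIs: Site J=226, Site M=120, Site L=200, Site D=119. Sum = 226 + 120 + 200 + 119 = 665.

665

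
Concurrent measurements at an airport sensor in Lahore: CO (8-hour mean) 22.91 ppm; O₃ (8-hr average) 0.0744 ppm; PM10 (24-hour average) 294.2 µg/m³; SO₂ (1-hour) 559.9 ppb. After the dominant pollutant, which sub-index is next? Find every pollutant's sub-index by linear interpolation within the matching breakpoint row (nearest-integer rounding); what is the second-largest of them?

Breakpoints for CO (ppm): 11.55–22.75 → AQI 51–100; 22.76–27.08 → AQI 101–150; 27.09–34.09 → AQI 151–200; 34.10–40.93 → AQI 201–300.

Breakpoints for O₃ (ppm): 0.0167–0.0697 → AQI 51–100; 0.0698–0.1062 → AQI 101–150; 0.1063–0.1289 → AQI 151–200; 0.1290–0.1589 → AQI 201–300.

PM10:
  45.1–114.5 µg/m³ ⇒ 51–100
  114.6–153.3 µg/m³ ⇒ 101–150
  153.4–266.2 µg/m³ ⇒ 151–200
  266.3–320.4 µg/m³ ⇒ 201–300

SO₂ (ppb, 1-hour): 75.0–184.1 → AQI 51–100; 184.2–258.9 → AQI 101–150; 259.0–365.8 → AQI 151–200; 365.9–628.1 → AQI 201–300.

CO: 22.91 lies in 22.76–27.08, so I_lo=101, I_hi=150, C_lo=22.76, C_hi=27.08.
(150−101)/(27.08−22.76) × (22.91−22.76) + 101 = 49/4.32 × 0.15 + 101 ≈ 102.70 → 103.
O₃: 0.0744 lies in 0.0698–0.1062, so I_lo=101, I_hi=150, C_lo=0.0698, C_hi=0.1062.
(150−101)/(0.1062−0.0698) × (0.0744−0.0698) + 101 = 49/0.0364 × 0.0046 + 101 ≈ 107.19 → 107.
PM10 294.2: bracket 266.3–320.4 → index 201–300; slope 99/54.1, offset 27.9.
AQI = 201 + 99/54.1·27.9 ≈ 252.06 ⇒ 252.
SO₂: 559.9 ∈ [365.9, 628.1] ↔ index [201, 300].
201 + (559.9−365.9)·(300−201)/(628.1−365.9) = 201 + 194.0·99/262.2 ≈ 274.25, so AQI = 274.
Sub-indices: CO→103, O₃→107, PM10→252, SO₂→274. Ranked high→low: 274, 252, 107, 103. Second-highest sub-index = 252.

252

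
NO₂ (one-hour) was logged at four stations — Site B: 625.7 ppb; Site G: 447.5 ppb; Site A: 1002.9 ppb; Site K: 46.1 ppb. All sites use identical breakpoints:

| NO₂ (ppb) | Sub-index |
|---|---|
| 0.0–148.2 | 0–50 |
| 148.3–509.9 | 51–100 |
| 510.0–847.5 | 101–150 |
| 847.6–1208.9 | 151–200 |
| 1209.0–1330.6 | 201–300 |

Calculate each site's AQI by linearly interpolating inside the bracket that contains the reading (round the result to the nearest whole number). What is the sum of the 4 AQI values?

398

Site B: 625.7 lies in 510.0–847.5, so I_lo=101, I_hi=150, C_lo=510.0, C_hi=847.5.
(150−101)/(847.5−510.0) × (625.7−510.0) + 101 = 49/337.5 × 115.7 + 101 ≈ 117.80 → 118.
Site G: 447.5 lies in 148.3–509.9, so I_lo=51, I_hi=100, C_lo=148.3, C_hi=509.9.
(100−51)/(509.9−148.3) × (447.5−148.3) + 51 = 49/361.6 × 299.2 + 51 ≈ 91.54 → 92.
Site A: 1002.9 lies in 847.6–1208.9, so I_lo=151, I_hi=200, C_lo=847.6, C_hi=1208.9.
(200−151)/(1208.9−847.6) × (1002.9−847.6) + 151 = 49/361.3 × 155.3 + 151 ≈ 172.06 → 172.
Site K: 46.1 ∈ [0.0, 148.2] ↔ index [0, 50].
0 + (46.1−0.0)·(50−0)/(148.2−0.0) = 0 + 46.1·50/148.2 ≈ 15.55, so AQI = 16.
AQIs: Site B=118, Site G=92, Site A=172, Site K=16. Sum = 118 + 92 + 172 + 16 = 398.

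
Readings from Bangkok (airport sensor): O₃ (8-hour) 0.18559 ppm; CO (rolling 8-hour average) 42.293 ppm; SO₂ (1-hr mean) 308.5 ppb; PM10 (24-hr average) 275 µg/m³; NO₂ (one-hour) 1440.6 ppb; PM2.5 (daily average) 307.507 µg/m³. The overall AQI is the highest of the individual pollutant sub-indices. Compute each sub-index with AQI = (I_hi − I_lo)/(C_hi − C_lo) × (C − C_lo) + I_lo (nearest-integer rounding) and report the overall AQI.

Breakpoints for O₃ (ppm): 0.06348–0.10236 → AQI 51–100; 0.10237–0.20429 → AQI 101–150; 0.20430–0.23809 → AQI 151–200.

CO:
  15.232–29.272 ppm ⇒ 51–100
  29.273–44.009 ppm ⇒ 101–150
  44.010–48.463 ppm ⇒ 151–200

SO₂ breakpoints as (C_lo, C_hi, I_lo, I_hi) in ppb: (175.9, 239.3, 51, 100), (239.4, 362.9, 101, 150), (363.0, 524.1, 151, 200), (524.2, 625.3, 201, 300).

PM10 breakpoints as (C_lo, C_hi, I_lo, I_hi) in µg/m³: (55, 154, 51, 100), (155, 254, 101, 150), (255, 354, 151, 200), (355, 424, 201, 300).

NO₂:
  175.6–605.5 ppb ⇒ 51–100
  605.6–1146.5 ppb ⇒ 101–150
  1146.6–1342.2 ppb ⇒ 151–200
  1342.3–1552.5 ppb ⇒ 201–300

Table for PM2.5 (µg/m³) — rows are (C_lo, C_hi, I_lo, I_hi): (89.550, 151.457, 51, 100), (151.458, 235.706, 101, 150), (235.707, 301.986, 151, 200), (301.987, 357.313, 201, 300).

247

O₃: 0.18559 lies in 0.10237–0.20429, so I_lo=101, I_hi=150, C_lo=0.10237, C_hi=0.20429.
(150−101)/(0.20429−0.10237) × (0.18559−0.10237) + 101 = 49/0.10192 × 0.08322 + 101 ≈ 141.01 → 141.
CO: row 29.273–44.009 (AQI 101–150). (150−101)·(42.293−29.273)/(44.009−29.273) + 101 = 49·13.020/14.736 + 101 ≈ 144.29 → 144.
SO₂: row 239.4–362.9 (AQI 101–150). (150−101)·(308.5−239.4)/(362.9−239.4) + 101 = 49·69.1/123.5 + 101 ≈ 128.42 → 128.
PM10: row 255–354 (AQI 151–200). (200−151)·(275−255)/(354−255) + 151 = 49·20/99 + 151 ≈ 160.90 → 161.
NO₂ 1440.6: bracket 1342.3–1552.5 → index 201–300; slope 99/210.2, offset 98.3.
AQI = 201 + 99/210.2·98.3 ≈ 247.30 ⇒ 247.
PM2.5 307.507: bracket 301.987–357.313 → index 201–300; slope 99/55.326, offset 5.520.
AQI = 201 + 99/55.326·5.520 ≈ 210.88 ⇒ 211.
Sub-indices: O₃→141, CO→144, SO₂→128, PM10→161, NO₂→247, PM2.5→211. Overall AQI = max = 247; dominant pollutant is NO₂.
AQI 247: Very Unhealthy.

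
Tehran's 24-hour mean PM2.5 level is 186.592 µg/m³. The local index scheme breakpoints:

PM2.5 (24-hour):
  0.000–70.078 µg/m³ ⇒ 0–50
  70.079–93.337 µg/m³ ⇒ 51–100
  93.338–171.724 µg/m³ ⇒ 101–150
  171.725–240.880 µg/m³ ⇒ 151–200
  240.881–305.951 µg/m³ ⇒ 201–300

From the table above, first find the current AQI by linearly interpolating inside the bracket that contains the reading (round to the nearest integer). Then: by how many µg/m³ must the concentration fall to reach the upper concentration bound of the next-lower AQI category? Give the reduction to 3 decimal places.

14.868

PM2.5: row 171.725–240.880 (AQI 151–200). (200−151)·(186.592−171.725)/(240.880−171.725) + 151 = 49·14.867/69.155 + 151 ≈ 161.53 → 162.
Current AQI 162 is in the Unhealthy range (151–200). The next-lower category tops out at AQI 150, whose upper concentration bound is 171.724 µg/m³.
Reduction needed = 186.592 − 171.724 = 14.868 µg/m³.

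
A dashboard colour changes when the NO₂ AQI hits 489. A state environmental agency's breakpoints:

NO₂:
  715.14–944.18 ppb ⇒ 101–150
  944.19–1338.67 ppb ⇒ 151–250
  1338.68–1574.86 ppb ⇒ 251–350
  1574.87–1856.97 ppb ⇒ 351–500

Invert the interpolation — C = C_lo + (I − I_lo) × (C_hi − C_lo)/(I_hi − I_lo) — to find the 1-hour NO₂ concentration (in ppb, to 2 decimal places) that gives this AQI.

1836.14

AQI 489 lies in the 351–500 band, which corresponds to 1574.87–1856.97 ppb.
C = 1574.87 + (489−351)×(1856.97−1574.87)/(500−351) = 1574.87 + 138×282.10/149 ≈ 1836.1438 ppb → 1836.14 ppb to 2 dp.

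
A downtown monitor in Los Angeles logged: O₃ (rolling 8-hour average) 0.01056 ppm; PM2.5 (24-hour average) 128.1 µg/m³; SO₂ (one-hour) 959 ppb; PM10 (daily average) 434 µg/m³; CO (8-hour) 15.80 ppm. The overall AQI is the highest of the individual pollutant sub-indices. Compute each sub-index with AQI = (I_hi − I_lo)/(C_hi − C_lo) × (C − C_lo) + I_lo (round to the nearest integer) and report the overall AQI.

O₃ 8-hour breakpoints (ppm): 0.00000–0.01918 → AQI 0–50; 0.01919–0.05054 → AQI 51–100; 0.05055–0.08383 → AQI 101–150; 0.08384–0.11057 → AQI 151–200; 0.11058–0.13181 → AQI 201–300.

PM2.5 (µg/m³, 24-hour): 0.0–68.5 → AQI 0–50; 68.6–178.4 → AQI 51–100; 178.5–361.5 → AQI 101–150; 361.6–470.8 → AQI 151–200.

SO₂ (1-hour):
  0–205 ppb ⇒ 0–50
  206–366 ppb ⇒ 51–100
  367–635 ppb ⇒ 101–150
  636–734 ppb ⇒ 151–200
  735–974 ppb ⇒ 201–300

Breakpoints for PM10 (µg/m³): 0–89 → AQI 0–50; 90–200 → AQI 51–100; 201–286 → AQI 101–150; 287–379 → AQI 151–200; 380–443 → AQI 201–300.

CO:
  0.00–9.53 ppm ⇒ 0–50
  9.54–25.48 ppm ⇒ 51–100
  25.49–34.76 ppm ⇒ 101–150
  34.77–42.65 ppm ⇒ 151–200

294

O₃ 0.01056: bracket 0.00000–0.01918 → index 0–50; slope 50/0.01918, offset 0.01056.
AQI = 0 + 50/0.01918·0.01056 ≈ 27.53 ⇒ 28.
PM2.5: 128.1 ∈ [68.6, 178.4] ↔ index [51, 100].
51 + (128.1−68.6)·(100−51)/(178.4−68.6) = 51 + 59.5·49/109.8 ≈ 77.55, so AQI = 78.
SO₂: row 735–974 (AQI 201–300). (300−201)·(959−735)/(974−735) + 201 = 99·224/239 + 201 ≈ 293.79 → 294.
PM10 434: bracket 380–443 → index 201–300; slope 99/63, offset 54.
AQI = 201 + 99/63·54 ≈ 285.86 ⇒ 286.
CO: 15.80 lies in 9.54–25.48, so I_lo=51, I_hi=100, C_lo=9.54, C_hi=25.48.
(100−51)/(25.48−9.54) × (15.80−9.54) + 51 = 49/15.94 × 6.26 + 51 ≈ 70.24 → 70.
Sub-indices: O₃→28, PM2.5→78, SO₂→294, PM10→286, CO→70. Overall AQI = max = 294; dominant pollutant is SO₂.
AQI 294: Very Unhealthy.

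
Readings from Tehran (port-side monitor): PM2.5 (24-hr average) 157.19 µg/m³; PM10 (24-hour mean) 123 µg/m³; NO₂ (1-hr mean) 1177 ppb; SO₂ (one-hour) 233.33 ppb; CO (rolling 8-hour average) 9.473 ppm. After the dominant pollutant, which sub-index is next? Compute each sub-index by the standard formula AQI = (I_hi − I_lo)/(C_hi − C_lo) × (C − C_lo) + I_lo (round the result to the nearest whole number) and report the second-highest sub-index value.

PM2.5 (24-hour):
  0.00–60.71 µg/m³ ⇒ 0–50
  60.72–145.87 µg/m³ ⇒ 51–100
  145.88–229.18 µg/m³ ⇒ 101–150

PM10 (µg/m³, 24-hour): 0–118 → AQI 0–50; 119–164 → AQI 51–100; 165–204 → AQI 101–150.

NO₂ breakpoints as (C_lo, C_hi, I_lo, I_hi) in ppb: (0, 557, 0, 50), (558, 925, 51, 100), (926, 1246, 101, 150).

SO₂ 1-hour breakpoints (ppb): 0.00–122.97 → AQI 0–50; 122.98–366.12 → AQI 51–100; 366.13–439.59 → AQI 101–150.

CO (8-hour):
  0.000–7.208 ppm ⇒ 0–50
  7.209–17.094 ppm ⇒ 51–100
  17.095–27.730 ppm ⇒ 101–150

PM2.5: 157.19 ∈ [145.88, 229.18] ↔ index [101, 150].
101 + (157.19−145.88)·(150−101)/(229.18−145.88) = 101 + 11.31·49/83.30 ≈ 107.65, so AQI = 108.
PM10: row 119–164 (AQI 51–100). (100−51)·(123−119)/(164−119) + 51 = 49·4/45 + 51 ≈ 55.36 → 55.
NO₂: 1177 ∈ [926, 1246] ↔ index [101, 150].
101 + (1177−926)·(150−101)/(1246−926) = 101 + 251·49/320 ≈ 139.43, so AQI = 139.
SO₂: 233.33 lies in 122.98–366.12, so I_lo=51, I_hi=100, C_lo=122.98, C_hi=366.12.
(100−51)/(366.12−122.98) × (233.33−122.98) + 51 = 49/243.14 × 110.35 + 51 ≈ 73.24 → 73.
CO: 9.473 ∈ [7.209, 17.094] ↔ index [51, 100].
51 + (9.473−7.209)·(100−51)/(17.094−7.209) = 51 + 2.264·49/9.885 ≈ 62.22, so AQI = 62.
Sub-indices: PM2.5→108, PM10→55, NO₂→139, SO₂→73, CO→62. Ranked high→low: 139, 108, 73, 62, 55. Second-highest sub-index = 108.

108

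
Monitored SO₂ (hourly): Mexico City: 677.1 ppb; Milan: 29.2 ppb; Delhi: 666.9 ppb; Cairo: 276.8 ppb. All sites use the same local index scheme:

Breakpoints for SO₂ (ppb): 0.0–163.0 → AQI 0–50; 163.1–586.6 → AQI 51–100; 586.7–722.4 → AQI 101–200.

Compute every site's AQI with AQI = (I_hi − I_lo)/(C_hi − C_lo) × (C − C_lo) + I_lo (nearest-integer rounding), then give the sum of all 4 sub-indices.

400

Mexico City 677.1: bracket 586.7–722.4 → index 101–200; slope 99/135.7, offset 90.4.
AQI = 101 + 99/135.7·90.4 ≈ 166.95 ⇒ 167.
Milan 29.2: bracket 0.0–163.0 → index 0–50; slope 50/163.0, offset 29.2.
AQI = 0 + 50/163.0·29.2 ≈ 8.96 ⇒ 9.
Delhi: row 586.7–722.4 (AQI 101–200). (200−101)·(666.9−586.7)/(722.4−586.7) + 101 = 99·80.2/135.7 + 101 ≈ 159.51 → 160.
Cairo 276.8: bracket 163.1–586.6 → index 51–100; slope 49/423.5, offset 113.7.
AQI = 51 + 49/423.5·113.7 ≈ 64.16 ⇒ 64.
AQIs: Mexico City=167, Milan=9, Delhi=160, Cairo=64. Sum = 167 + 9 + 160 + 64 = 400.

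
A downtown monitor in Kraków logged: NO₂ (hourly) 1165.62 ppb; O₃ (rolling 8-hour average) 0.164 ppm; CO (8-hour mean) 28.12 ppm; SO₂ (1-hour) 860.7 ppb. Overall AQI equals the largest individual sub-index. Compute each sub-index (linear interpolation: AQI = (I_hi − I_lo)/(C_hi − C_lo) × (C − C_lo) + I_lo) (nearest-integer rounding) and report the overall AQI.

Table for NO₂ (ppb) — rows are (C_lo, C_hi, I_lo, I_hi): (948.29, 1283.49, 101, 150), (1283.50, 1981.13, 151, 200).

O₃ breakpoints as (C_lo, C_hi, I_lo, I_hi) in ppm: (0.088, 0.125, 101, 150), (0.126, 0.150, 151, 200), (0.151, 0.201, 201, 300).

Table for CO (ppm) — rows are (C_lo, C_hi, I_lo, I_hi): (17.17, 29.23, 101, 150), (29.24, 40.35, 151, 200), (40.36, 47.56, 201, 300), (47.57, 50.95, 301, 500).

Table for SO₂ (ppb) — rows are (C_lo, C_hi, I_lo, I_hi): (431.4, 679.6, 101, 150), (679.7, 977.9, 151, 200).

227

NO₂: 1165.62 ∈ [948.29, 1283.49] ↔ index [101, 150].
101 + (1165.62−948.29)·(150−101)/(1283.49−948.29) = 101 + 217.33·49/335.20 ≈ 132.77, so AQI = 133.
O₃ 0.164: bracket 0.151–0.201 → index 201–300; slope 99/0.050, offset 0.013.
AQI = 201 + 99/0.050·0.013 ≈ 226.74 ⇒ 227.
CO: 28.12 lies in 17.17–29.23, so I_lo=101, I_hi=150, C_lo=17.17, C_hi=29.23.
(150−101)/(29.23−17.17) × (28.12−17.17) + 101 = 49/12.06 × 10.95 + 101 ≈ 145.49 → 145.
SO₂: row 679.7–977.9 (AQI 151–200). (200−151)·(860.7−679.7)/(977.9−679.7) + 151 = 49·181.0/298.2 + 151 ≈ 180.74 → 181.
Sub-indices: NO₂→133, O₃→227, CO→145, SO₂→181. Overall AQI = max = 227; dominant pollutant is O₃.
AQI 227: Very Unhealthy.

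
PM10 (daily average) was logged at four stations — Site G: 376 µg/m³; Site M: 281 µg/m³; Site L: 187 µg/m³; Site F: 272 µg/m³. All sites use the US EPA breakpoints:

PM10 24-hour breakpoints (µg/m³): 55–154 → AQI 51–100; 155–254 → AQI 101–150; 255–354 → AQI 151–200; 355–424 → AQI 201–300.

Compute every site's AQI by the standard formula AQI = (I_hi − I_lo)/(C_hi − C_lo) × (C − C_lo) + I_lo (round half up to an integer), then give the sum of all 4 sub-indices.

Site G 376: bracket 355–424 → index 201–300; slope 99/69, offset 21.
AQI = 201 + 99/69·21 ≈ 231.13 ⇒ 231.
Site M: 281 ∈ [255, 354] ↔ index [151, 200].
151 + (281−255)·(200−151)/(354−255) = 151 + 26·49/99 ≈ 163.87, so AQI = 164.
Site L 187: bracket 155–254 → index 101–150; slope 49/99, offset 32.
AQI = 101 + 49/99·32 ≈ 116.84 ⇒ 117.
Site F: 272 lies in 255–354, so I_lo=151, I_hi=200, C_lo=255, C_hi=354.
(200−151)/(354−255) × (272−255) + 151 = 49/99 × 17 + 151 ≈ 159.41 → 159.
AQIs: Site G=231, Site M=164, Site L=117, Site F=159. Sum = 231 + 164 + 117 + 159 = 671.

671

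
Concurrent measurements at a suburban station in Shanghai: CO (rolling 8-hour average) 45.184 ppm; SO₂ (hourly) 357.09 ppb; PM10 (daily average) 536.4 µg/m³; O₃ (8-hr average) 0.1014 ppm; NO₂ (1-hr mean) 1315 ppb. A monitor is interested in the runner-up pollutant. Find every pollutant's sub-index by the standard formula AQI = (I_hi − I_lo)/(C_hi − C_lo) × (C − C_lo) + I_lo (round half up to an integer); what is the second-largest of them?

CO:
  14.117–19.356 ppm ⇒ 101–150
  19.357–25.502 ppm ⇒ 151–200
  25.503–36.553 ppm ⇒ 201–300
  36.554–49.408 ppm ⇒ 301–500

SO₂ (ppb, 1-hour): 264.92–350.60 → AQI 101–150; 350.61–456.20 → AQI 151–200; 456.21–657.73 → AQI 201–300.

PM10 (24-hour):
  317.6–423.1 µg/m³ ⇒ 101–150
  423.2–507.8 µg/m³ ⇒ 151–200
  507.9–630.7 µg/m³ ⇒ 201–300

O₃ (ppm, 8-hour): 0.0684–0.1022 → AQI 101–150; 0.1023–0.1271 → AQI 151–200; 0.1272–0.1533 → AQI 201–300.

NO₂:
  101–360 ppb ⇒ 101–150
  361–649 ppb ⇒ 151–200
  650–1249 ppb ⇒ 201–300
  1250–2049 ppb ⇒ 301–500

CO: row 36.554–49.408 (AQI 301–500). (500−301)·(45.184−36.554)/(49.408−36.554) + 301 = 199·8.630/12.854 + 301 ≈ 434.61 → 435.
SO₂: 357.09 lies in 350.61–456.20, so I_lo=151, I_hi=200, C_lo=350.61, C_hi=456.20.
(200−151)/(456.20−350.61) × (357.09−350.61) + 151 = 49/105.59 × 6.48 + 151 ≈ 154.01 → 154.
PM10: 536.4 ∈ [507.9, 630.7] ↔ index [201, 300].
201 + (536.4−507.9)·(300−201)/(630.7−507.9) = 201 + 28.5·99/122.8 ≈ 223.98, so AQI = 224.
O₃: row 0.0684–0.1022 (AQI 101–150). (150−101)·(0.1014−0.0684)/(0.1022−0.0684) + 101 = 49·0.0330/0.0338 + 101 ≈ 148.84 → 149.
NO₂: row 1250–2049 (AQI 301–500). (500−301)·(1315−1250)/(2049−1250) + 301 = 199·65/799 + 301 ≈ 317.19 → 317.
Sub-indices: CO→435, SO₂→154, PM10→224, O₃→149, NO₂→317. Ranked high→low: 435, 317, 224, 154, 149. Second-highest sub-index = 317.

317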